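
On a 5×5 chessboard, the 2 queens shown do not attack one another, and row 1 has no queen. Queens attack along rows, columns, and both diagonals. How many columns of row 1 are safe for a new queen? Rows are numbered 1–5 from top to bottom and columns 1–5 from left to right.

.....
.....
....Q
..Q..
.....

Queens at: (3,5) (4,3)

3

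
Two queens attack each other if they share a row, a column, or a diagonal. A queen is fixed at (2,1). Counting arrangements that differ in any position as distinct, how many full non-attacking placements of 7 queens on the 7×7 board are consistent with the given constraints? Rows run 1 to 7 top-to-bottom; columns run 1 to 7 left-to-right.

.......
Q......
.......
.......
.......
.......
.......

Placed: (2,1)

7

Branch on row 1: col 3 → 2; col 4 → 2; col 5 → 2; col 6 → 1; col 7 → 0.
Sum: 2 + 2 + 2 + 1 + 0 = 7.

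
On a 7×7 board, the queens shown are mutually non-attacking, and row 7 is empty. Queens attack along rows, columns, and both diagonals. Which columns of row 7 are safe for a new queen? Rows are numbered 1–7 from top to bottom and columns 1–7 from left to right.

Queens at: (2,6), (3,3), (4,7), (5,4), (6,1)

(2,6) attacks row 7 at column 6 and diagonals 1.
(3,3) attacks row 7 at column 3 and diagonals 7.
(4,7) attacks row 7 at column 7 and diagonals 4.
(5,4) attacks row 7 at column 4 and diagonals 2, 6.
(6,1) attacks row 7 at column 1 and diagonals 2.
Attacked columns: {1, 2, 3, 4, 6, 7}. Safe: {5}.

columns 5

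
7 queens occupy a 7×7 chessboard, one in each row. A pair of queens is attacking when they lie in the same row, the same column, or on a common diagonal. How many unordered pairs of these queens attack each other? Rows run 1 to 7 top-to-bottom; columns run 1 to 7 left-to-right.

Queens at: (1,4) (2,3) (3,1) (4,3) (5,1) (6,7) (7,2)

Same column: (2,3)–(4,3) (column 3); (3,1)–(5,1) (column 1).
Same diagonal: (1,4)–(2,3) (|1−2| = |4−3| = 1); (2,3)–(6,7) (|2−6| = |3−7| = 4).
Total attacking pairs: 4.

4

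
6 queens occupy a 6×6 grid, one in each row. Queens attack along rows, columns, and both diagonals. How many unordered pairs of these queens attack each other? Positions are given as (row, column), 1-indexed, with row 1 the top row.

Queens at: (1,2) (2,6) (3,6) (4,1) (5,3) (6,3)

5

Same column: (2,6)–(3,6) (column 6); (5,3)–(6,3) (column 3).
Same diagonal: (2,6)–(5,3) (|2−5| = |6−3| = 3); (3,6)–(6,3) (|3−6| = |6−3| = 3); (4,1)–(6,3) (|4−6| = |1−3| = 2).
Total attacking pairs: 5.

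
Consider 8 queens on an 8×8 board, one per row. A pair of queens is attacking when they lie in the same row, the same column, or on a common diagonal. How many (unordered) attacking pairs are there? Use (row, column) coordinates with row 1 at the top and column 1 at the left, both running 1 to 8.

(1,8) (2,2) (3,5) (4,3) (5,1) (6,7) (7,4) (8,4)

Same column: (7,4)–(8,4) (column 4).
Same diagonal: (5,1)–(8,4) (|5−8| = |1−4| = 3).
Total attacking pairs: 2.

2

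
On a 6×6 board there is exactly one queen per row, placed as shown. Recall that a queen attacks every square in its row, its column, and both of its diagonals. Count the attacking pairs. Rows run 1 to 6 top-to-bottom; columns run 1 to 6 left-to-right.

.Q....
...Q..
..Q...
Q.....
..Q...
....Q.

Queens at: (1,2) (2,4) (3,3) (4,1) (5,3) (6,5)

Same column: (3,3)–(5,3) (column 3).
Same diagonal: (2,4)–(3,3) (|2−3| = |4−3| = 1).
Total attacking pairs: 2.

2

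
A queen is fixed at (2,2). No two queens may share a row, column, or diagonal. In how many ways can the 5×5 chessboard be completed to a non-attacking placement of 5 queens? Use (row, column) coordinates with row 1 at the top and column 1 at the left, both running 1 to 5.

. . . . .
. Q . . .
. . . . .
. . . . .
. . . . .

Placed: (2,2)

Branch on row 1: col 4 → 1; col 5 → 1.
Sum: 1 + 1 = 2.

2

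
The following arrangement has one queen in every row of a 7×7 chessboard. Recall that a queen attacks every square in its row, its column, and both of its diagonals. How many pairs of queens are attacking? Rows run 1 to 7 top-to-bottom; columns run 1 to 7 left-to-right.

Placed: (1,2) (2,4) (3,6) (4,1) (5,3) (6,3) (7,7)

Same column: (5,3)–(6,3) (column 3).
Same diagonal: (3,6)–(6,3) (|3−6| = |6−3| = 3); (4,1)–(6,3) (|4−6| = |1−3| = 2).
Total attacking pairs: 3.

3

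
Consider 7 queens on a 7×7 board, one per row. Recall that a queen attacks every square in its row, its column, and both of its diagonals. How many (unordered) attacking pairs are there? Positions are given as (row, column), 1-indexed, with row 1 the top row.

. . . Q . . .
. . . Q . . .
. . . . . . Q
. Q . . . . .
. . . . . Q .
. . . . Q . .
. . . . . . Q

4

Same column: (1,4)–(2,4) (column 4); (3,7)–(7,7) (column 7).
Same diagonal: (2,4)–(4,2) (|2−4| = |4−2| = 2); (5,6)–(6,5) (|5−6| = |6−5| = 1).
Total attacking pairs: 4.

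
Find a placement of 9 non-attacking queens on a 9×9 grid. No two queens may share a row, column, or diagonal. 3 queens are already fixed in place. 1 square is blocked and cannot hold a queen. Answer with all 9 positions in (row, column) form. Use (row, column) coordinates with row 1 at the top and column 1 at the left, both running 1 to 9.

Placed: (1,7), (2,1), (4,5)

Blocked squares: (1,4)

(1,7) (2,1) (3,8) (4,5) (5,2) (6,9) (7,3) (8,6) (9,4)

Row 3: attacked by (1,7)→{5,7,9}; (2,1)→{1,2}; (4,5)→{4,5,6}. Safe: 3, 8. Place at column 8.
Row 5: attacked by (1,7)→{3,7}; (2,1)→{1,4}; (3,8)→{6,8}; (4,5)→{4,5,6}. Safe: 2, 9. Place at column 2.
Row 6: attacked by (1,7)→{2,7}; (2,1)→{1,5}; (3,8)→{5,8}; (4,5)→{3,5,7}; (5,2)→{1,2,3}. Safe: 4, 6, 9. Place at column 9.
Row 7: attacked by (1,7)→{1,7}; (2,1)→{1,6}; (3,8)→{4,8}; (4,5)→{2,5,8}; (5,2)→{2,4}; (6,9)→{8,9}. Safe: 3. Place at column 3.
Row 8: attacked by (1,7)→{7}; (2,1)→{1,7}; (3,8)→{3,8}; (4,5)→{1,5,9}; (5,2)→{2,5}; (6,9)→{7,9}; (7,3)→{2,3,4}. Safe: 6. Place at column 6.
Row 9: attacked by (1,7)→{7}; (2,1)→{1,8}; (3,8)→{2,8}; (4,5)→{5}; (5,2)→{2,6}; (6,9)→{6,9}; (7,3)→{1,3,5}; (8,6)→{5,6,7}. Safe: 4. Place at column 4.
Columns [7, 1, 8, 5, 2, 9, 3, 6, 4], r−c [-6, 1, -5, -1, 3, -3, 4, 2, 5], r+c [8, 3, 11, 9, 7, 15, 10, 14, 13] are all distinct, so no two queens attack.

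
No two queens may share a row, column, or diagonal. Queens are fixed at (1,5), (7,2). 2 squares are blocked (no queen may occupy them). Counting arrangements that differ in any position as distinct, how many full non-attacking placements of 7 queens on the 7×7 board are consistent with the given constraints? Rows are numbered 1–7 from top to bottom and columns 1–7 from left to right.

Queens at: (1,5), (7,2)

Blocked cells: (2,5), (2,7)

1

Branch on row 2: col 1 → 1; col 3 → 0.
Sum: 1 + 0 = 1.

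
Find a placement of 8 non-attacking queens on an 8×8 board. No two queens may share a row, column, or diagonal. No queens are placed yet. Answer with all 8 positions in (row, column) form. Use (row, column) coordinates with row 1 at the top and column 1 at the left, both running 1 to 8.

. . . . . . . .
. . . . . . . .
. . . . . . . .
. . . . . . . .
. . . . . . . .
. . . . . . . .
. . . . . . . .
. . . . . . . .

(1,2) (2,4) (3,6) (4,8) (5,3) (6,1) (7,7) (8,5)

Row 1: Safe: 1, 2, 3, 4, 5, 6, 7, 8. Place at column 2.
Row 2: attacked by (1,2)→{1,2,3}. Safe: 4, 5, 6, 7, 8. Place at column 4.
Row 3: attacked by (1,2)→{2,4}; (2,4)→{3,4,5}. Safe: 1, 6, 7, 8. Place at column 6.
Row 4: attacked by (1,2)→{2,5}; (2,4)→{2,4,6}; (3,6)→{5,6,7}. Safe: 1, 3, 8. Place at column 8.
Row 5: attacked by (1,2)→{2,6}; (2,4)→{1,4,7}; (3,6)→{4,6,8}; (4,8)→{7,8}. Safe: 3, 5. Place at column 3.
Row 6: attacked by (1,2)→{2,7}; (2,4)→{4,8}; (3,6)→{3,6}; (4,8)→{6,8}; (5,3)→{2,3,4}. Safe: 1, 5. Place at column 1.
Row 7: attacked by (1,2)→{2,8}; (2,4)→{4}; (3,6)→{2,6}; (4,8)→{5,8}; (5,3)→{1,3,5}; (6,1)→{1,2}. Safe: 7. Place at column 7.
Row 8: attacked by (1,2)→{2}; (2,4)→{4}; (3,6)→{1,6}; (4,8)→{4,8}; (5,3)→{3,6}; (6,1)→{1,3}; (7,7)→{6,7,8}. Safe: 5. Place at column 5.
Columns [2, 4, 6, 8, 3, 1, 7, 5], r−c [-1, -2, -3, -4, 2, 5, 0, 3], r+c [3, 6, 9, 12, 8, 7, 14, 13] are all distinct, so no two queens attack.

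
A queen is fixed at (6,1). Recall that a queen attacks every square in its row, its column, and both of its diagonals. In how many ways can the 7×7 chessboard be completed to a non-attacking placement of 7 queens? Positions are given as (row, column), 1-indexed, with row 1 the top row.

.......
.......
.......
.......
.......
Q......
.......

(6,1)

7

Branch on row 1: col 2 → 1; col 3 → 1; col 4 → 2; col 5 → 2; col 7 → 1.
Sum: 1 + 1 + 2 + 2 + 1 = 7.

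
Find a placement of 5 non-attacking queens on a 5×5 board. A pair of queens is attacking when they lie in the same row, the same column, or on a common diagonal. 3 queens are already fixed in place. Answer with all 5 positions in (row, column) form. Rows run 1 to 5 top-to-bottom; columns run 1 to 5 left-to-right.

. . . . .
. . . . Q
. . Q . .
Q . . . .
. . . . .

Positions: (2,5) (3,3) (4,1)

(1,2) (2,5) (3,3) (4,1) (5,4)

Row 1: attacked by (2,5)→{4,5}; (3,3)→{1,3,5}; (4,1)→{1,4}. Safe: 2. Place at column 2.
Row 5: attacked by (1,2)→{2}; (2,5)→{2,5}; (3,3)→{1,3,5}; (4,1)→{1,2}. Safe: 4. Place at column 4.
Columns [2, 5, 3, 1, 4], r−c [-1, -3, 0, 3, 1], r+c [3, 7, 6, 5, 9] are all distinct, so no two queens attack.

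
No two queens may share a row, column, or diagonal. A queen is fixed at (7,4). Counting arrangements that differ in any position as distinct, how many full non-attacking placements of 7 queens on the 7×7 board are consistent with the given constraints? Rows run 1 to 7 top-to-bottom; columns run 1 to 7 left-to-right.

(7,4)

Branch on row 1: col 1 → 1; col 2 → 1; col 3 → 1; col 5 → 1; col 6 → 1; col 7 → 1.
Sum: 1 + 1 + 1 + 1 + 1 + 1 = 6.

6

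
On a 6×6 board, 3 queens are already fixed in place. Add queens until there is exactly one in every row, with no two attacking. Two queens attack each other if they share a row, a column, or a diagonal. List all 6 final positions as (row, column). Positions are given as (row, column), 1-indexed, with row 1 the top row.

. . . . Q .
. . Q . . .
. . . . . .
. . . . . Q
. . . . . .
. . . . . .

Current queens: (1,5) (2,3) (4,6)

(1,5) (2,3) (3,1) (4,6) (5,4) (6,2)

Row 3: attacked by (1,5)→{3,5}; (2,3)→{2,3,4}; (4,6)→{5,6}. Safe: 1. Place at column 1.
Row 5: attacked by (1,5)→{1,5}; (2,3)→{3,6}; (3,1)→{1,3}; (4,6)→{5,6}. Safe: 2, 4. Place at column 4.
Row 6: attacked by (1,5)→{5}; (2,3)→{3}; (3,1)→{1,4}; (4,6)→{4,6}; (5,4)→{3,4,5}. Safe: 2. Place at column 2.
Columns [5, 3, 1, 6, 4, 2], r−c [-4, -1, 2, -2, 1, 4], r+c [6, 5, 4, 10, 9, 8] are all distinct, so no two queens attack.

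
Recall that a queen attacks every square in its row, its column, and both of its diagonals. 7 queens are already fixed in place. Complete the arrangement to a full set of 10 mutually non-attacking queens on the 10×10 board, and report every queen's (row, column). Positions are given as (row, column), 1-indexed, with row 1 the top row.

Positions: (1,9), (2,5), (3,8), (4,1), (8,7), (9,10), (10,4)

(1,9) (2,5) (3,8) (4,1) (5,3) (6,6) (7,2) (8,7) (9,10) (10,4)

Row 5: attacked by (1,9)→{5,9}; (2,5)→{2,5,8}; (3,8)→{6,8,10}; (4,1)→{1,2}; (8,7)→{4,7,10}; (9,10)→{6,10}; (10,4)→{4,9}. Safe: 3. Place at column 3.
Row 6: attacked by (1,9)→{4,9}; (2,5)→{1,5,9}; (3,8)→{5,8}; (4,1)→{1,3}; (5,3)→{2,3,4}; (8,7)→{5,7,9}; (9,10)→{7,10}; (10,4)→{4,8}. Safe: 6. Place at column 6.
Row 7: attacked by (1,9)→{3,9}; (2,5)→{5,10}; (3,8)→{4,8}; (4,1)→{1,4}; (5,3)→{1,3,5}; (6,6)→{5,6,7}; (8,7)→{6,7,8}; (9,10)→{8,10}; (10,4)→{1,4,7}. Safe: 2. Place at column 2.
Columns [9, 5, 8, 1, 3, 6, 2, 7, 10, 4], r−c [-8, -3, -5, 3, 2, 0, 5, 1, -1, 6], r+c [10, 7, 11, 5, 8, 12, 9, 15, 19, 14] are all distinct, so no two queens attack.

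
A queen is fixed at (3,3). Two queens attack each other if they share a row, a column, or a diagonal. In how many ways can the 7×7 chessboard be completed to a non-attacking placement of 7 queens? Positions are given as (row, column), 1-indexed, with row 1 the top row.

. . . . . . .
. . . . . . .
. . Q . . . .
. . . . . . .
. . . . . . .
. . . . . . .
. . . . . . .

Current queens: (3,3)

6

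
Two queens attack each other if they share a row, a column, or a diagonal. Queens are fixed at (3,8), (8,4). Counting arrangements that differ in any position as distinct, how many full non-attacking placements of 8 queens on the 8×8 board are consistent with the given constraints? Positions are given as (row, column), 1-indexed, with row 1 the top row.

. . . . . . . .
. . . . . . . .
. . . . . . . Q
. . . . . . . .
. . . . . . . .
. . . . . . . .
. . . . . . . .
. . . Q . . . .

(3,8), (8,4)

4

Branch on row 1: col 1 → 1; col 2 → 0; col 3 → 1; col 5 → 1; col 7 → 1.
Sum: 1 + 0 + 1 + 1 + 1 = 4.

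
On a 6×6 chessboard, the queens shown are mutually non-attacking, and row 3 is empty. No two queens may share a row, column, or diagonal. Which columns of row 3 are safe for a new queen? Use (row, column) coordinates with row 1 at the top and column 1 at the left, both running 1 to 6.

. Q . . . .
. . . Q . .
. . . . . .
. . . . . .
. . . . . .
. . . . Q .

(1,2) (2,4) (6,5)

columns 1, 6

(1,2) attacks row 3 at column 2 and diagonals 4.
(2,4) attacks row 3 at column 4 and diagonals 3, 5.
(6,5) attacks row 3 at column 5 and diagonals 2.
Attacked columns: {2, 3, 4, 5}. Safe: {1, 6}.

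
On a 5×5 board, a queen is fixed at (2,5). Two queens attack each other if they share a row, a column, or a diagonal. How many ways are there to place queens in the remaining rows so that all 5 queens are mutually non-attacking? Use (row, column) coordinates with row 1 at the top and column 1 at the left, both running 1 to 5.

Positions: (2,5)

2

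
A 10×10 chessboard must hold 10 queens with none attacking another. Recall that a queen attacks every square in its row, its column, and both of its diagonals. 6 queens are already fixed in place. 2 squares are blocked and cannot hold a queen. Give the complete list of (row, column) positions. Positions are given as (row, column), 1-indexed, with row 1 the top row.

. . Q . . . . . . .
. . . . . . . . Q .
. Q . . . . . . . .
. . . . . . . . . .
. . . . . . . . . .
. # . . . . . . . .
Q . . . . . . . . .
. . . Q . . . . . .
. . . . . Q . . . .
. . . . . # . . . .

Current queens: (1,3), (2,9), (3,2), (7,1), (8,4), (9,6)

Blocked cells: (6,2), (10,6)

Row 4: attacked by (1,3)→{3,6}; (2,9)→{7,9}; (3,2)→{1,2,3}; (7,1)→{1,4}; (8,4)→{4,8}; (9,6)→{1,6}. Safe: 5, 10. Place at column 10.
Row 5: attacked by (1,3)→{3,7}; (2,9)→{6,9}; (3,2)→{2,4}; (4,10)→{9,10}; (7,1)→{1,3}; (8,4)→{1,4,7}; (9,6)→{2,6,10}. Safe: 5, 8. Place at column 5.
Row 6: attacked by (1,3)→{3,8}; (2,9)→{5,9}; (3,2)→{2,5}; (4,10)→{8,10}; (5,5)→{4,5,6}; (7,1)→{1,2}; (8,4)→{2,4,6}; (9,6)→{3,6,9}. Blocked: 2. Safe: 7. Place at column 7.
Row 10: attacked by (1,3)→{3}; (2,9)→{1,9}; (3,2)→{2,9}; (4,10)→{4,10}; (5,5)→{5,10}; (6,7)→{3,7}; (7,1)→{1,4}; (8,4)→{2,4,6}; (9,6)→{5,6,7}. Blocked: 6. Safe: 8. Place at column 8.
Columns [3, 9, 2, 10, 5, 7, 1, 4, 6, 8], r−c [-2, -7, 1, -6, 0, -1, 6, 4, 3, 2], r+c [4, 11, 5, 14, 10, 13, 8, 12, 15, 18] are all distinct, so no two queens attack.

(1,3) (2,9) (3,2) (4,10) (5,5) (6,7) (7,1) (8,4) (9,6) (10,8)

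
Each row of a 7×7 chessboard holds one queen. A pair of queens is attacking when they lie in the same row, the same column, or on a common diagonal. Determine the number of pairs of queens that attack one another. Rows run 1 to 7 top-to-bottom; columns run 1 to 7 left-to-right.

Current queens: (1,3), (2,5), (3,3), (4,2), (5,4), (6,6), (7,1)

Same column: (1,3)–(3,3) (column 3).
Same diagonal: (3,3)–(4,2) (|3−4| = |3−2| = 1); (3,3)–(6,6) (|3−6| = |3−6| = 3).
Total attacking pairs: 3.

3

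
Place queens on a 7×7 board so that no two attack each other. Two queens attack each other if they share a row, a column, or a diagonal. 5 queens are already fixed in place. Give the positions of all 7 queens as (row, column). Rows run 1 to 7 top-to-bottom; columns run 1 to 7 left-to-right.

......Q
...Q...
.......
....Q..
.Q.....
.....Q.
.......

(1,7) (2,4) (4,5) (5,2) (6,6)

(1,7) (2,4) (3,1) (4,5) (5,2) (6,6) (7,3)

Row 3: attacked by (1,7)→{5,7}; (2,4)→{3,4,5}; (4,5)→{4,5,6}; (5,2)→{2,4}; (6,6)→{3,6}. Safe: 1. Place at column 1.
Row 7: attacked by (1,7)→{1,7}; (2,4)→{4}; (3,1)→{1,5}; (4,5)→{2,5}; (5,2)→{2,4}; (6,6)→{5,6,7}. Safe: 3. Place at column 3.
Columns [7, 4, 1, 5, 2, 6, 3], r−c [-6, -2, 2, -1, 3, 0, 4], r+c [8, 6, 4, 9, 7, 12, 10] are all distinct, so no two queens attack.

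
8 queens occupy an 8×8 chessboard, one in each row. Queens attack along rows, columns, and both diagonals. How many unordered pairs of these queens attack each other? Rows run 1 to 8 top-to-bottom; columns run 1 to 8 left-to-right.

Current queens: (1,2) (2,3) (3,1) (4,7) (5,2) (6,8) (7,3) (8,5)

Same column: (1,2)–(5,2) (column 2); (2,3)–(7,3) (column 3).
Same diagonal: (1,2)–(2,3) (|1−2| = |2−3| = 1); (5,2)–(8,5) (|5−8| = |2−5| = 3).
Total attacking pairs: 4.

4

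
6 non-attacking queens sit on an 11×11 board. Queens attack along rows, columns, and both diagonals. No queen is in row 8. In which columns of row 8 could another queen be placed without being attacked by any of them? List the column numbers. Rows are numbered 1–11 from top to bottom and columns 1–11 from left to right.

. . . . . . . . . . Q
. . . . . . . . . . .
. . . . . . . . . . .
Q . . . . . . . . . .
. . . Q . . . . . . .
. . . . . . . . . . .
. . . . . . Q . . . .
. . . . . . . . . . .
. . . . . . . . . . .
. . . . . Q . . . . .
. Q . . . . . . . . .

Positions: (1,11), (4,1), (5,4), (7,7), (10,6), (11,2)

columns 3, 9, 10

(1,11) attacks row 8 at column 11 and diagonals 4.
(4,1) attacks row 8 at column 1 and diagonals 5.
(5,4) attacks row 8 at column 4 and diagonals 1, 7.
(7,7) attacks row 8 at column 7 and diagonals 6, 8.
(10,6) attacks row 8 at column 6 and diagonals 4, 8.
(11,2) attacks row 8 at column 2 and diagonals 5.
Attacked columns: {1, 2, 4, 5, 6, 7, 8, 11}. Safe: {3, 9, 10}.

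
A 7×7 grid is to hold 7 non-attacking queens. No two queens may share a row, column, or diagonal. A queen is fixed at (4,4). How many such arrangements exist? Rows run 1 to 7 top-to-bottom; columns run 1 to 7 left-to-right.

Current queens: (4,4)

8

Branch on row 1: col 2 → 2; col 3 → 2; col 5 → 2; col 6 → 2.
Sum: 2 + 2 + 2 + 2 = 8.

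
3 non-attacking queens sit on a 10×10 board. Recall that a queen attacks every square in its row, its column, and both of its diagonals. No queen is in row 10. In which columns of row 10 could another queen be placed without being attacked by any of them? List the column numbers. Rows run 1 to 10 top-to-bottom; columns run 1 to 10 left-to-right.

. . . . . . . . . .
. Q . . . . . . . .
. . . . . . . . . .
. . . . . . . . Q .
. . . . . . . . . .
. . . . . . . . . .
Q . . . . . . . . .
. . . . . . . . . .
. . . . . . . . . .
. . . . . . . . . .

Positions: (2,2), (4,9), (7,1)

columns 5, 6, 7, 8

(2,2) attacks row 10 at column 2 and diagonals 10.
(4,9) attacks row 10 at column 9 and diagonals 3.
(7,1) attacks row 10 at column 1 and diagonals 4.
Attacked columns: {1, 2, 3, 4, 9, 10}. Safe: {5, 6, 7, 8}.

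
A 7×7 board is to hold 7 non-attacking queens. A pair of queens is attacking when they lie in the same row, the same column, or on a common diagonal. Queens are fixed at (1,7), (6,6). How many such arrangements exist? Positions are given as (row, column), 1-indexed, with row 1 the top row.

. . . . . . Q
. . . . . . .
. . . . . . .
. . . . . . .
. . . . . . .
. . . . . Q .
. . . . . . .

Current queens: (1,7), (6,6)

1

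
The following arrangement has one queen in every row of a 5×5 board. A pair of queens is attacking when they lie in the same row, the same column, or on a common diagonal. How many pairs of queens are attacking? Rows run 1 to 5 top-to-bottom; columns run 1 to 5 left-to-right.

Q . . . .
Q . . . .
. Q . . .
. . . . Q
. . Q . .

2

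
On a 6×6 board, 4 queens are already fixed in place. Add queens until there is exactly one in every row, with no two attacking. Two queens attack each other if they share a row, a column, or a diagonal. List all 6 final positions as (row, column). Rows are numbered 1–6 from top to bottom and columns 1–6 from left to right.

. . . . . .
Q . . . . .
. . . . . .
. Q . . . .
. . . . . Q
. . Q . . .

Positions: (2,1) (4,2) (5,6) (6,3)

Row 1: attacked by (2,1)→{1,2}; (4,2)→{2,5}; (5,6)→{2,6}; (6,3)→{3}. Safe: 4. Place at column 4.
Row 3: attacked by (1,4)→{2,4,6}; (2,1)→{1,2}; (4,2)→{1,2,3}; (5,6)→{4,6}; (6,3)→{3,6}. Safe: 5. Place at column 5.
Columns [4, 1, 5, 2, 6, 3], r−c [-3, 1, -2, 2, -1, 3], r+c [5, 3, 8, 6, 11, 9] are all distinct, so no two queens attack.

(1,4) (2,1) (3,5) (4,2) (5,6) (6,3)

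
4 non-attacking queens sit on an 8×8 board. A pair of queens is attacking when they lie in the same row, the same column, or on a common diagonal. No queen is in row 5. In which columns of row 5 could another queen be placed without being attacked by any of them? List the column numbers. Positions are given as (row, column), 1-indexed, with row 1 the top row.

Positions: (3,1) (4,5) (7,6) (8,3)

(3,1) attacks row 5 at column 1 and diagonals 3.
(4,5) attacks row 5 at column 5 and diagonals 4, 6.
(7,6) attacks row 5 at column 6 and diagonals 4, 8.
(8,3) attacks row 5 at column 3 and diagonals 6.
Attacked columns: {1, 3, 4, 5, 6, 8}. Safe: {2, 7}.

columns 2, 7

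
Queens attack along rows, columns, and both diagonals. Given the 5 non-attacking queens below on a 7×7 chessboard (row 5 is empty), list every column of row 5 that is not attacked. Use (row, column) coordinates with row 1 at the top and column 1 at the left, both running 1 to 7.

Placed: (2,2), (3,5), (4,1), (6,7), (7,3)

columns 4

(2,2) attacks row 5 at column 2 and diagonals 5.
(3,5) attacks row 5 at column 5 and diagonals 3, 7.
(4,1) attacks row 5 at column 1 and diagonals 2.
(6,7) attacks row 5 at column 7 and diagonals 6.
(7,3) attacks row 5 at column 3 and diagonals 1, 5.
Attacked columns: {1, 2, 3, 5, 6, 7}. Safe: {4}.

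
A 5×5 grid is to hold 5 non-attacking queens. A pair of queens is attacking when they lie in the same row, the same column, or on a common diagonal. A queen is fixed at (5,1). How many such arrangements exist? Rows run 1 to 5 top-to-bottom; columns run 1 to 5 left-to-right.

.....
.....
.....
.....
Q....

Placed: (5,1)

Branch on row 1: col 2 → 0; col 3 → 1; col 4 → 1.
Sum: 0 + 1 + 1 = 2.

2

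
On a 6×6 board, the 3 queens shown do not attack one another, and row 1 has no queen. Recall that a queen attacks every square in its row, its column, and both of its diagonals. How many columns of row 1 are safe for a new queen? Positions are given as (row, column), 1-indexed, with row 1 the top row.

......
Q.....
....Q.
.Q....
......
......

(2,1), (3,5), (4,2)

(2,1) attacks row 1 at column 1 and diagonals 2.
(3,5) attacks row 1 at column 5 and diagonals 3.
(4,2) attacks row 1 at column 2 and diagonals 5.
Attacked columns: {1, 2, 3, 5}. Safe: {4, 6}.

2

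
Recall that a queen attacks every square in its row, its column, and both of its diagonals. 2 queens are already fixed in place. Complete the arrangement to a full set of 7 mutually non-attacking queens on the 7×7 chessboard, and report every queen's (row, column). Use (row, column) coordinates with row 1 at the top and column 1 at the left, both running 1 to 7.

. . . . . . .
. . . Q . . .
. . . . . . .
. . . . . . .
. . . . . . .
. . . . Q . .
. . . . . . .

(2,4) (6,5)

Row 1: attacked by (2,4)→{3,4,5}; (6,5)→{5}. Safe: 1, 2, 6, 7. Place at column 2.
Row 3: attacked by (1,2)→{2,4}; (2,4)→{3,4,5}; (6,5)→{2,5}. Safe: 1, 6, 7. Place at column 6.
Row 4: attacked by (1,2)→{2,5}; (2,4)→{2,4,6}; (3,6)→{5,6,7}; (6,5)→{3,5,7}. Safe: 1. Place at column 1.
Row 5: attacked by (1,2)→{2,6}; (2,4)→{1,4,7}; (3,6)→{4,6}; (4,1)→{1,2}; (6,5)→{4,5,6}. Safe: 3. Place at column 3.
Row 7: attacked by (1,2)→{2}; (2,4)→{4}; (3,6)→{2,6}; (4,1)→{1,4}; (5,3)→{1,3,5}; (6,5)→{4,5,6}. Safe: 7. Place at column 7.
Columns [2, 4, 6, 1, 3, 5, 7], r−c [-1, -2, -3, 3, 2, 1, 0], r+c [3, 6, 9, 5, 8, 11, 14] are all distinct, so no two queens attack.

(1,2) (2,4) (3,6) (4,1) (5,3) (6,5) (7,7)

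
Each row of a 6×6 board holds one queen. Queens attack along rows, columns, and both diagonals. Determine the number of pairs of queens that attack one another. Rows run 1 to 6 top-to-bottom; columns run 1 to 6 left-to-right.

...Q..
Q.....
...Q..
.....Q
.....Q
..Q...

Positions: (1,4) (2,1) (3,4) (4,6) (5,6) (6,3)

3

Same column: (1,4)–(3,4) (column 4); (4,6)–(5,6) (column 6).
Same diagonal: (3,4)–(5,6) (|3−5| = |4−6| = 2).
Total attacking pairs: 3.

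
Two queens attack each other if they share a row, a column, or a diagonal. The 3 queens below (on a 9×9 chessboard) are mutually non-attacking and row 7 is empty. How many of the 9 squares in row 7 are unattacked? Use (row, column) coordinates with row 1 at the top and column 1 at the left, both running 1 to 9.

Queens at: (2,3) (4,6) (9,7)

3

(2,3) attacks row 7 at column 3 and diagonals 8.
(4,6) attacks row 7 at column 6 and diagonals 3, 9.
(9,7) attacks row 7 at column 7 and diagonals 5, 9.
Attacked columns: {3, 5, 6, 7, 8, 9}. Safe: {1, 2, 4}.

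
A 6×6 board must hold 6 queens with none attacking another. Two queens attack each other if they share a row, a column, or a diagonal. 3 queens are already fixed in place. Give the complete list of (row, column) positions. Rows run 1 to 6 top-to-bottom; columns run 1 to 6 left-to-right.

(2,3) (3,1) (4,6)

Row 1: attacked by (2,3)→{2,3,4}; (3,1)→{1,3}; (4,6)→{3,6}. Safe: 5. Place at column 5.
Row 5: attacked by (1,5)→{1,5}; (2,3)→{3,6}; (3,1)→{1,3}; (4,6)→{5,6}. Safe: 2, 4. Place at column 4.
Row 6: attacked by (1,5)→{5}; (2,3)→{3}; (3,1)→{1,4}; (4,6)→{4,6}; (5,4)→{3,4,5}. Safe: 2. Place at column 2.
Columns [5, 3, 1, 6, 4, 2], r−c [-4, -1, 2, -2, 1, 4], r+c [6, 5, 4, 10, 9, 8] are all distinct, so no two queens attack.

(1,5) (2,3) (3,1) (4,6) (5,4) (6,2)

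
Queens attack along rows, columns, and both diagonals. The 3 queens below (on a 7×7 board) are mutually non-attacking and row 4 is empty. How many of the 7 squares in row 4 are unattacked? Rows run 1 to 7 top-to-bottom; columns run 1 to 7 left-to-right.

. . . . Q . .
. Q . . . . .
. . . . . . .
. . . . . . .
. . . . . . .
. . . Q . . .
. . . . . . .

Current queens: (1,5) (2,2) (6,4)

3

(1,5) attacks row 4 at column 5 and diagonals 2.
(2,2) attacks row 4 at column 2 and diagonals 4.
(6,4) attacks row 4 at column 4 and diagonals 2, 6.
Attacked columns: {2, 4, 5, 6}. Safe: {1, 3, 7}.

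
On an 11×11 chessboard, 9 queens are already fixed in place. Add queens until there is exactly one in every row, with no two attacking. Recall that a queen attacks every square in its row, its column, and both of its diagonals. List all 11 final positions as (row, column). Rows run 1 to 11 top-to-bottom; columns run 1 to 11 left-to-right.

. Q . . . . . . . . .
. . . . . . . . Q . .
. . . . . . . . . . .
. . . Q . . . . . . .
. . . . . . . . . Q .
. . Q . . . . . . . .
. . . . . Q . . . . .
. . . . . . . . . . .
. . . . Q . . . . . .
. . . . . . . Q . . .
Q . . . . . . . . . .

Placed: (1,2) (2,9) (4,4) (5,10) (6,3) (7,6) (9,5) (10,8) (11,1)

(1,2) (2,9) (3,7) (4,4) (5,10) (6,3) (7,6) (8,11) (9,5) (10,8) (11,1)

Row 3: attacked by (1,2)→{2,4}; (2,9)→{8,9,10}; (4,4)→{3,4,5}; (5,10)→{8,10}; (6,3)→{3,6}; (7,6)→{2,6,10}; (9,5)→{5,11}; (10,8)→{1,8}; (11,1)→{1,9}. Safe: 7. Place at column 7.
Row 8: attacked by (1,2)→{2,9}; (2,9)→{3,9}; (3,7)→{2,7}; (4,4)→{4,8}; (5,10)→{7,10}; (6,3)→{1,3,5}; (7,6)→{5,6,7}; (9,5)→{4,5,6}; (10,8)→{6,8,10}; (11,1)→{1,4}. Safe: 11. Place at column 11.
Columns [2, 9, 7, 4, 10, 3, 6, 11, 5, 8, 1], r−c [-1, -7, -4, 0, -5, 3, 1, -3, 4, 2, 10], r+c [3, 11, 10, 8, 15, 9, 13, 19, 14, 18, 12] are all distinct, so no two queens attack.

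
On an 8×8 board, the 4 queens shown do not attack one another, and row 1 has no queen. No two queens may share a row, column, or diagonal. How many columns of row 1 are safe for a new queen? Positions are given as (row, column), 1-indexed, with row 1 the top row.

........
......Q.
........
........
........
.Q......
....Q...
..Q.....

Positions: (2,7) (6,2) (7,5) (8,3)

2

(2,7) attacks row 1 at column 7 and diagonals 6, 8.
(6,2) attacks row 1 at column 2 and diagonals 7.
(7,5) attacks row 1 at column 5.
(8,3) attacks row 1 at column 3.
Attacked columns: {2, 3, 5, 6, 7, 8}. Safe: {1, 4}.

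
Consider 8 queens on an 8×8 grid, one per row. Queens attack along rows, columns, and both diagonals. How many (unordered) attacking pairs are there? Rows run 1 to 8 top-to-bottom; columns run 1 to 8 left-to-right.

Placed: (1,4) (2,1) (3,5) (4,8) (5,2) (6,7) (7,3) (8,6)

0

All columns are distinct and no two queens satisfy |Δrow| = |Δcol|, so no pair attacks.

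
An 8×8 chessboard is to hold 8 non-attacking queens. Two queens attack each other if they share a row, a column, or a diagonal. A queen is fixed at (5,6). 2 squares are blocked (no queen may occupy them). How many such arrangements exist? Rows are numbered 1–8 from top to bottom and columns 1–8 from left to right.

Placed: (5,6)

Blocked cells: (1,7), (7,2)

9

Branch on row 1: col 1 → 0; col 3 → 2; col 4 → 6; col 5 → 0; col 8 → 1.
Sum: 0 + 2 + 6 + 0 + 1 = 9.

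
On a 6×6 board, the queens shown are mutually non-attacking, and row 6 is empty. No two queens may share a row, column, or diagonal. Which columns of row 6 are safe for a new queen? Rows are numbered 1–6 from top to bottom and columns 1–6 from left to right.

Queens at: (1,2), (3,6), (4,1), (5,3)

columns 5

(1,2) attacks row 6 at column 2.
(3,6) attacks row 6 at column 6 and diagonals 3.
(4,1) attacks row 6 at column 1 and diagonals 3.
(5,3) attacks row 6 at column 3 and diagonals 2, 4.
Attacked columns: {1, 2, 3, 4, 6}. Safe: {5}.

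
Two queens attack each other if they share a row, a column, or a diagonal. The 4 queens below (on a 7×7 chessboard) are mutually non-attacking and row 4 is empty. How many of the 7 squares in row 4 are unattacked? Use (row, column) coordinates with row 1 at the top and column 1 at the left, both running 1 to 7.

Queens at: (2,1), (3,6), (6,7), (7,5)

(2,1) attacks row 4 at column 1 and diagonals 3.
(3,6) attacks row 4 at column 6 and diagonals 5, 7.
(6,7) attacks row 4 at column 7 and diagonals 5.
(7,5) attacks row 4 at column 5 and diagonals 2.
Attacked columns: {1, 2, 3, 5, 6, 7}. Safe: {4}.

1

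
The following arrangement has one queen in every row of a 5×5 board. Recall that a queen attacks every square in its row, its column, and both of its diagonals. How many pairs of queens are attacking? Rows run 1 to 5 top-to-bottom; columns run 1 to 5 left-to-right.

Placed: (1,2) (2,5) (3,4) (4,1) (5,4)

Same column: (3,4)–(5,4) (column 4).
Same diagonal: (1,2)–(3,4) (|1−3| = |2−4| = 2); (2,5)–(3,4) (|2−3| = |5−4| = 1).
Total attacking pairs: 3.

3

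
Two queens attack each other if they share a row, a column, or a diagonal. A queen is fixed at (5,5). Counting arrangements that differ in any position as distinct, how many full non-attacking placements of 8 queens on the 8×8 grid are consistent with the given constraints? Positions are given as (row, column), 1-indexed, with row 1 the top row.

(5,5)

Branch on row 1: col 2 → 0; col 3 → 3; col 4 → 1; col 6 → 3; col 7 → 1; col 8 → 0.
Sum: 0 + 3 + 1 + 3 + 1 + 0 = 8.

8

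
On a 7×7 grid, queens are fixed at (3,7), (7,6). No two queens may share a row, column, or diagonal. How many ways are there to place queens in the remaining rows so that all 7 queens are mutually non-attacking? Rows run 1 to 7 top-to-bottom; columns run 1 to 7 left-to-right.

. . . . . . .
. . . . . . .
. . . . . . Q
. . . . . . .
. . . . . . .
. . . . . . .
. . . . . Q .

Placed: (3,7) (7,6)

2

Branch on row 1: col 1 → 0; col 2 → 1; col 3 → 0; col 4 → 1.
Sum: 0 + 1 + 0 + 1 = 2.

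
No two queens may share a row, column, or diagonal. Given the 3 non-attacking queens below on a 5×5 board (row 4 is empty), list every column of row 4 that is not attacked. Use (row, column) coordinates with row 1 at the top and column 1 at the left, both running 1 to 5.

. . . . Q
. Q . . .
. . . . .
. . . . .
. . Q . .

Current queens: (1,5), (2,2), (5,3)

columns 1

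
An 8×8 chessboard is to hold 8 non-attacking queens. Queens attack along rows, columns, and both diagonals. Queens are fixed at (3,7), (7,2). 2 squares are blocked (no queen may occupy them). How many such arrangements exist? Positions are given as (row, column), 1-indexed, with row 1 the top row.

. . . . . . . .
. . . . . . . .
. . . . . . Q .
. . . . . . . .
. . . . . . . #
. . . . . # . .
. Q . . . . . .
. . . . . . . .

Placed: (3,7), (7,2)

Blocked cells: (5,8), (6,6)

2

Branch on row 1: col 1 → 0; col 3 → 0; col 4 → 0; col 6 → 2.
Sum: 0 + 0 + 0 + 2 = 2.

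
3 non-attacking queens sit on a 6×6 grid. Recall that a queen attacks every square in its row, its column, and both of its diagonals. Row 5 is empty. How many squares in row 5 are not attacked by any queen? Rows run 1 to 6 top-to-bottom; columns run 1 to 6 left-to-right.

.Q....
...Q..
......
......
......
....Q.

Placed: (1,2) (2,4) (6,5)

1

(1,2) attacks row 5 at column 2 and diagonals 6.
(2,4) attacks row 5 at column 4 and diagonals 1.
(6,5) attacks row 5 at column 5 and diagonals 4, 6.
Attacked columns: {1, 2, 4, 5, 6}. Safe: {3}.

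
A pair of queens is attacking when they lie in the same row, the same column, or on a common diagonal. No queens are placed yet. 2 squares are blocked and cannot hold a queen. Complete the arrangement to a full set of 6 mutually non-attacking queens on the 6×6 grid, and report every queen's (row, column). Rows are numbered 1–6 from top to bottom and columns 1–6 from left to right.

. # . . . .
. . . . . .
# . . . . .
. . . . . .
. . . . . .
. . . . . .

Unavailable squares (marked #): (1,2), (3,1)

Row 1: Blocked: 2. Safe: 1, 3, 4, 5, 6. Place at column 4.
Row 2: attacked by (1,4)→{3,4,5}. Safe: 1, 2, 6. Place at column 1.
Row 3: attacked by (1,4)→{2,4,6}; (2,1)→{1,2}. Blocked: 1. Safe: 3, 5. Place at column 5.
Row 4: attacked by (1,4)→{1,4}; (2,1)→{1,3}; (3,5)→{4,5,6}. Safe: 2. Place at column 2.
Row 5: attacked by (1,4)→{4}; (2,1)→{1,4}; (3,5)→{3,5}; (4,2)→{1,2,3}. Safe: 6. Place at column 6.
Row 6: attacked by (1,4)→{4}; (2,1)→{1,5}; (3,5)→{2,5}; (4,2)→{2,4}; (5,6)→{5,6}. Safe: 3. Place at column 3.
Columns [4, 1, 5, 2, 6, 3], r−c [-3, 1, -2, 2, -1, 3], r+c [5, 3, 8, 6, 11, 9] are all distinct, so no two queens attack.

(1,4) (2,1) (3,5) (4,2) (5,6) (6,3)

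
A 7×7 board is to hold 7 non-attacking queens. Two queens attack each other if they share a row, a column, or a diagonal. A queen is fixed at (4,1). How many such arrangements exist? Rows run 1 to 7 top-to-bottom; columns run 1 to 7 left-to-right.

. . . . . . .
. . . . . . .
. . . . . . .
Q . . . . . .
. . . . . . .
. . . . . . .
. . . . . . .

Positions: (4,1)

6

Branch on row 1: col 2 → 2; col 3 → 1; col 5 → 0; col 6 → 2; col 7 → 1.
Sum: 2 + 1 + 0 + 2 + 1 = 6.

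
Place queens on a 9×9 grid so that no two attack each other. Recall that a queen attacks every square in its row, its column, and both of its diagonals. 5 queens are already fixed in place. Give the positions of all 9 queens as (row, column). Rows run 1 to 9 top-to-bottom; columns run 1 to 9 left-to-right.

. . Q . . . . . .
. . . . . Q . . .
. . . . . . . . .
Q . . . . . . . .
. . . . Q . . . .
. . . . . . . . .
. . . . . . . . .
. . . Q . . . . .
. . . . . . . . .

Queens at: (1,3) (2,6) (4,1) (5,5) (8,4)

Row 3: attacked by (1,3)→{1,3,5}; (2,6)→{5,6,7}; (4,1)→{1,2}; (5,5)→{3,5,7}; (8,4)→{4,9}. Safe: 8. Place at column 8.
Row 6: attacked by (1,3)→{3,8}; (2,6)→{2,6}; (3,8)→{5,8}; (4,1)→{1,3}; (5,5)→{4,5,6}; (8,4)→{2,4,6}. Safe: 7, 9. Place at column 9.
Row 7: attacked by (1,3)→{3,9}; (2,6)→{1,6}; (3,8)→{4,8}; (4,1)→{1,4}; (5,5)→{3,5,7}; (6,9)→{8,9}; (8,4)→{3,4,5}. Safe: 2. Place at column 2.
Row 9: attacked by (1,3)→{3}; (2,6)→{6}; (3,8)→{2,8}; (4,1)→{1,6}; (5,5)→{1,5,9}; (6,9)→{6,9}; (7,2)→{2,4}; (8,4)→{3,4,5}. Safe: 7. Place at column 7.
Columns [3, 6, 8, 1, 5, 9, 2, 4, 7], r−c [-2, -4, -5, 3, 0, -3, 5, 4, 2], r+c [4, 8, 11, 5, 10, 15, 9, 12, 16] are all distinct, so no two queens attack.

(1,3) (2,6) (3,8) (4,1) (5,5) (6,9) (7,2) (8,4) (9,7)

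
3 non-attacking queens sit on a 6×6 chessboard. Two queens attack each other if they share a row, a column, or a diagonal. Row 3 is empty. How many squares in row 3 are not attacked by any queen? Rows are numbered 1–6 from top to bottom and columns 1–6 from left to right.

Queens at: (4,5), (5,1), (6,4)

(4,5) attacks row 3 at column 5 and diagonals 4, 6.
(5,1) attacks row 3 at column 1 and diagonals 3.
(6,4) attacks row 3 at column 4 and diagonals 1.
Attacked columns: {1, 3, 4, 5, 6}. Safe: {2}.

1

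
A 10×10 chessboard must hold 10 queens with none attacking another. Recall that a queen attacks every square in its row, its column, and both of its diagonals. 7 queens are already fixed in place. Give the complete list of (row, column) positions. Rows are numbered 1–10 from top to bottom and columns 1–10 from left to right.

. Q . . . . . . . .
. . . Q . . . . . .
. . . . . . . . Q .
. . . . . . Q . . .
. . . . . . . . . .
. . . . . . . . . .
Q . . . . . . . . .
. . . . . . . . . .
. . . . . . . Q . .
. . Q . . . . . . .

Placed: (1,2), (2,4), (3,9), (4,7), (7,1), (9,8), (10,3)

Row 5: attacked by (1,2)→{2,6}; (2,4)→{1,4,7}; (3,9)→{7,9}; (4,7)→{6,7,8}; (7,1)→{1,3}; (9,8)→{4,8}; (10,3)→{3,8}. Safe: 5, 10. Place at column 5.
Row 6: attacked by (1,2)→{2,7}; (2,4)→{4,8}; (3,9)→{6,9}; (4,7)→{5,7,9}; (5,5)→{4,5,6}; (7,1)→{1,2}; (9,8)→{5,8}; (10,3)→{3,7}. Safe: 10. Place at column 10.
Row 8: attacked by (1,2)→{2,9}; (2,4)→{4,10}; (3,9)→{4,9}; (4,7)→{3,7}; (5,5)→{2,5,8}; (6,10)→{8,10}; (7,1)→{1,2}; (9,8)→{7,8,9}; (10,3)→{1,3,5}. Safe: 6. Place at column 6.
Columns [2, 4, 9, 7, 5, 10, 1, 6, 8, 3], r−c [-1, -2, -6, -3, 0, -4, 6, 2, 1, 7], r+c [3, 6, 12, 11, 10, 16, 8, 14, 17, 13] are all distinct, so no two queens attack.

(1,2) (2,4) (3,9) (4,7) (5,5) (6,10) (7,1) (8,6) (9,8) (10,3)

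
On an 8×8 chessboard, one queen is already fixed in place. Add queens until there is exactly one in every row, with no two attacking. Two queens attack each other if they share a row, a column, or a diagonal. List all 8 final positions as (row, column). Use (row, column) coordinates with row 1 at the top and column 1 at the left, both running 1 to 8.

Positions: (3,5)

(1,2) (2,7) (3,5) (4,8) (5,1) (6,4) (7,6) (8,3)

Row 1: attacked by (3,5)→{3,5,7}. Safe: 1, 2, 4, 6, 8. Place at column 2.
Row 2: attacked by (1,2)→{1,2,3}; (3,5)→{4,5,6}. Safe: 7, 8. Place at column 7.
Row 4: attacked by (1,2)→{2,5}; (2,7)→{5,7}; (3,5)→{4,5,6}. Safe: 1, 3, 8. Place at column 8.
Row 5: attacked by (1,2)→{2,6}; (2,7)→{4,7}; (3,5)→{3,5,7}; (4,8)→{7,8}. Safe: 1. Place at column 1.
Row 6: attacked by (1,2)→{2,7}; (2,7)→{3,7}; (3,5)→{2,5,8}; (4,8)→{6,8}; (5,1)→{1,2}. Safe: 4. Place at column 4.
Row 7: attacked by (1,2)→{2,8}; (2,7)→{2,7}; (3,5)→{1,5}; (4,8)→{5,8}; (5,1)→{1,3}; (6,4)→{3,4,5}. Safe: 6. Place at column 6.
Row 8: attacked by (1,2)→{2}; (2,7)→{1,7}; (3,5)→{5}; (4,8)→{4,8}; (5,1)→{1,4}; (6,4)→{2,4,6}; (7,6)→{5,6,7}. Safe: 3. Place at column 3.
Columns [2, 7, 5, 8, 1, 4, 6, 3], r−c [-1, -5, -2, -4, 4, 2, 1, 5], r+c [3, 9, 8, 12, 6, 10, 13, 11] are all distinct, so no two queens attack.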